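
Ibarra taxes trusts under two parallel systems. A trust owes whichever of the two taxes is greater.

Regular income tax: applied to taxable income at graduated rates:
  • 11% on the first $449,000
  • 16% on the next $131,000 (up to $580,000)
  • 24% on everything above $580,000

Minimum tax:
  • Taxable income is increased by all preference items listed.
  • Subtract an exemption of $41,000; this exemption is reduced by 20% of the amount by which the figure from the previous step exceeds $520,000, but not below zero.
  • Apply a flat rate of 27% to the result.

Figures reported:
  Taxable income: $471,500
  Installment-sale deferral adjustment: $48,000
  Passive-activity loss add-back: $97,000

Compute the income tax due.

$160,596

Minimum tax:
  Adjusted income: $471,500 + $48,000 + $97,000 = $616,500
  Exemption: $41,000 − 20% × ($616,500 − $520,000) = $41,000 − $19,300 = $21,700
  Base: $616,500 − $21,700 = $594,800
  $594,800 × 27% = $160,596

Regular income tax:
  $449,000 × 11% = $49,390
  $22,500 × 16% = $3,600
  → $52,990

$160,596 > $52,990, so the minimum tax is the binding amount.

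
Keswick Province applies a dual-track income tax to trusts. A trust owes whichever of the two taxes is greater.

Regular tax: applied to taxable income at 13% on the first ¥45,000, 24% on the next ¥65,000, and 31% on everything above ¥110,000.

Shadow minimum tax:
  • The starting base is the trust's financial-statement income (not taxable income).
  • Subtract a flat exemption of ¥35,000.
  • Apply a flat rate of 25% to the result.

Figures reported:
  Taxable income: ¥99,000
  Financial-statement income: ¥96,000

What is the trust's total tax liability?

¥18,810

Regular tax:
  ¥45,000 × 13% = ¥5,850
  ¥54,000 × 24% = ¥12,960
  → ¥18,810

Shadow minimum tax:
  Base (financial-statement income): ¥96,000
  Less exemption ¥35,000 → base ¥61,000
  ¥61,000 × 25% = ¥15,250

¥18,810 > ¥15,250, so the regular tax governs.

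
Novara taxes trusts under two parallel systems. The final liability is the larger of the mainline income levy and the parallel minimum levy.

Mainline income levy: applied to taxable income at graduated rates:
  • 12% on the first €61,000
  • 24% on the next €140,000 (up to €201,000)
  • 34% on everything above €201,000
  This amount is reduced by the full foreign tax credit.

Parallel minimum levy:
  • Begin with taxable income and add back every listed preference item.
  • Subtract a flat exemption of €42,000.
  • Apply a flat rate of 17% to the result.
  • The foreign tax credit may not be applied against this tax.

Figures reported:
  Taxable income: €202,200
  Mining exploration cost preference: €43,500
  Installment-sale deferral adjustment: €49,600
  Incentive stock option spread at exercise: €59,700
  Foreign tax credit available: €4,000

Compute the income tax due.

€53,210

Parallel minimum levy:
  Adjusted income: €202,200 + €43,500 + €49,600 + €59,700 = €355,000
  Less exemption €42,000 → base €313,000
  €313,000 × 17% = €53,210

Mainline income levy:
  €61,000 × 12% = €7,320
  €140,000 × 24% = €33,600
  €1,200 × 34% = €408
  → €41,328
  Less foreign tax credit €4,000 → €37,328

€53,210 > €37,328, so the parallel minimum levy is the binding amount.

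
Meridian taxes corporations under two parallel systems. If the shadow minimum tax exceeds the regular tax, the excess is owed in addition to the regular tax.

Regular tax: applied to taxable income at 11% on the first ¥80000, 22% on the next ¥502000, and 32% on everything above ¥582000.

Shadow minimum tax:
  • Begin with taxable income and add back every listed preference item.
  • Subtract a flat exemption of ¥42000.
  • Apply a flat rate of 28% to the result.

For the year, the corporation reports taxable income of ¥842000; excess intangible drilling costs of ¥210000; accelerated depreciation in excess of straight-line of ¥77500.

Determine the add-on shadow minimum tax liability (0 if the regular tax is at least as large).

¥102060

Regular tax:
  ¥80000 × 11% = ¥8800
  ¥502000 × 22% = ¥110440
  ¥260000 × 32% = ¥83200
  → ¥202440

Shadow minimum tax:
  Adjusted income: ¥842000 + ¥210000 + ¥77500 = ¥1129500
  Less exemption ¥42000 → base ¥1087500
  ¥1087500 × 28% = ¥304500

Excess of shadow minimum tax over regular tax: ¥304500 − ¥202440 = ¥102060.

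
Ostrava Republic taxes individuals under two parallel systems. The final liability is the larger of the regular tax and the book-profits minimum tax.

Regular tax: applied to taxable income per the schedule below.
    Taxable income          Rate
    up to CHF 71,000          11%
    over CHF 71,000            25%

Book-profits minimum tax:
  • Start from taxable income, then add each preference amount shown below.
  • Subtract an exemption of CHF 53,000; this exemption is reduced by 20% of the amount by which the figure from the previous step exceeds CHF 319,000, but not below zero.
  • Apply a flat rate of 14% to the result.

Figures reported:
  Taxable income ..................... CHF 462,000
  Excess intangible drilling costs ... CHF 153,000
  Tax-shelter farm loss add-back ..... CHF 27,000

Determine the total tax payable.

Regular tax:
  CHF 71,000 × 11% = CHF 7,810
  CHF 391,000 × 25% = CHF 97,750
  → CHF 105,560

Book-profits minimum tax:
  Adjusted income: CHF 462,000 + CHF 153,000 + CHF 27,000 = CHF 642,000
  Exemption: 20% × (CHF 642,000 − CHF 319,000) = CHF 64,600 ≥ CHF 53,000, so the exemption is fully phased out
  Base: CHF 642,000 − CHF 0 = CHF 642,000
  CHF 642,000 × 14% = CHF 89,880

CHF 105,560 > CHF 89,880, so the regular tax governs.

CHF 105,560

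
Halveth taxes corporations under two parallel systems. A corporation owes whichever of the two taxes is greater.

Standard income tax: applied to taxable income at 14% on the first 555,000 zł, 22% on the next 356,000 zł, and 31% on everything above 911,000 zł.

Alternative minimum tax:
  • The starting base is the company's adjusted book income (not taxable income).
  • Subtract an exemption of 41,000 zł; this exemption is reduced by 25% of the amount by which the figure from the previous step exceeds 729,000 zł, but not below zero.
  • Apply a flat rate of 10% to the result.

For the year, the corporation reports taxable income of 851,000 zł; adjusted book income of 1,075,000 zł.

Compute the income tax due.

Standard income tax:
  555,000 zł × 14% = 77,700 zł
  296,000 zł × 22% = 65,120 zł
  → 142,820 zł

Alternative minimum tax:
  Base (adjusted book income): 1,075,000 zł
  Exemption: 25% × (1,075,000 zł − 729,000 zł) = 86,500 zł ≥ 41,000 zł, so the exemption is fully phased out
  Base: 1,075,000 zł − 0 zł = 1,075,000 zł
  1,075,000 zł × 10% = 107,500 zł

142,820 zł > 107,500 zł, so the standard income tax governs.

142,820 zł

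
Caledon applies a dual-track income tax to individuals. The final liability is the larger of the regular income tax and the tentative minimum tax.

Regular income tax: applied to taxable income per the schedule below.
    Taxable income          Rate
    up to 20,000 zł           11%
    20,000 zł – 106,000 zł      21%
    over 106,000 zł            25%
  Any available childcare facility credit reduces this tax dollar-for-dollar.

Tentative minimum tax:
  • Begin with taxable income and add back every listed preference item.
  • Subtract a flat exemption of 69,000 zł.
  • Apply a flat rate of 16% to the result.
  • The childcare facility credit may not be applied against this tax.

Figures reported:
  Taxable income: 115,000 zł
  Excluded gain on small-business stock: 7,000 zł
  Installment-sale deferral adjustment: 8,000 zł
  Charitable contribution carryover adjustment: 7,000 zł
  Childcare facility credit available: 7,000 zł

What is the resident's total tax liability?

15,510 zł

Tentative minimum tax:
  Adjusted income: 115,000 zł + 7,000 zł + 8,000 zł + 7,000 zł = 137,000 zł
  Less exemption 69,000 zł → base 68,000 zł
  68,000 zł × 16% = 10,880 zł

Regular income tax:
  20,000 zł × 11% = 2,200 zł
  86,000 zł × 21% = 18,060 zł
  9,000 zł × 25% = 2,250 zł
  → 22,510 zł
  Less childcare facility credit 7,000 zł → 15,510 zł

15,510 zł > 10,880 zł, so the regular income tax governs.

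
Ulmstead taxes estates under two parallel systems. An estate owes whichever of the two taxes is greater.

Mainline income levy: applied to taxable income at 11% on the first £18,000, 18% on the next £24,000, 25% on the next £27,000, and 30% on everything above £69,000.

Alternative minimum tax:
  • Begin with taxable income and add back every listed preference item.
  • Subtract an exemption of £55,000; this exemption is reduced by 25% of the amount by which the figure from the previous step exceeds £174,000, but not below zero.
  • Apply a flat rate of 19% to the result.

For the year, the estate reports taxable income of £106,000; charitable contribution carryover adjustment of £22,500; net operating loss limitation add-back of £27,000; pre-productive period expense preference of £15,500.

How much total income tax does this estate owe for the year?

£24,150

Mainline income levy:
  £18,000 × 11% = £1,980
  £24,000 × 18% = £4,320
  £27,000 × 25% = £6,750
  £37,000 × 30% = £11,100
  → £24,150

Alternative minimum tax:
  Adjusted income: £106,000 + £22,500 + £27,000 + £15,500 = £171,000
  Exemption: £171,000 ≤ £174,000, so full £55,000 applies
  Base: £171,000 − £55,000 = £116,000
  £116,000 × 19% = £22,040

£24,150 > £22,040, so the mainline income levy governs.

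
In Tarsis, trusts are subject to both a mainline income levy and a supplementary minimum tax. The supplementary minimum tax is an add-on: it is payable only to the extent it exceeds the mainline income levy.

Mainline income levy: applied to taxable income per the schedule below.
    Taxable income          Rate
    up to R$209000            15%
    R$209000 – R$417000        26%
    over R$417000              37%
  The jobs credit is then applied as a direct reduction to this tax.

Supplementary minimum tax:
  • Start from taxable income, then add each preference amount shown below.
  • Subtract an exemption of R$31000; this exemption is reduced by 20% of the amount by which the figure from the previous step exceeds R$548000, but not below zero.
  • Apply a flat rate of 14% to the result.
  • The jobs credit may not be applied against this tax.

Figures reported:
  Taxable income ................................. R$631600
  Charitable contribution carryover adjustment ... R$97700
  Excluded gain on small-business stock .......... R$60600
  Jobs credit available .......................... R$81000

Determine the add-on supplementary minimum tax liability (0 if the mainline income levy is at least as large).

R$26754

Supplementary minimum tax:
  Adjusted income: R$631600 + R$97700 + R$60600 = R$789900
  Exemption: 20% × (R$789900 − R$548000) = R$48380 ≥ R$31000, so the exemption is fully phased out
  Base: R$789900 − R$0 = R$789900
  R$789900 × 14% = R$110586

Mainline income levy:
  R$209000 × 15% = R$31350
  R$208000 × 26% = R$54080
  R$214600 × 37% = R$79402
  → R$164832
  Less jobs credit R$81000 → R$83832

Excess of supplementary minimum tax over mainline income levy: R$110586 − R$83832 = R$26754.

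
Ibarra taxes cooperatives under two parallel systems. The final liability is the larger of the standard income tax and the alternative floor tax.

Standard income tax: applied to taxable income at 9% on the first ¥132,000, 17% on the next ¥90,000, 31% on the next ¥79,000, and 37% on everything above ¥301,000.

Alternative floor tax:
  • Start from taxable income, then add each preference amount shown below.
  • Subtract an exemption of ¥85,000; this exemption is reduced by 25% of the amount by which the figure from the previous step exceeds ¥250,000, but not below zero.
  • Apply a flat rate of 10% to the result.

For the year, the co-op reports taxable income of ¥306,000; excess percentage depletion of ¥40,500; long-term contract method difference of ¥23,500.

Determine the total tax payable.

¥53,520

Alternative floor tax:
  Adjusted income: ¥306,000 + ¥40,500 + ¥23,500 = ¥370,000
  Exemption: ¥85,000 − 25% × (¥370,000 − ¥250,000) = ¥85,000 − ¥30,000 = ¥55,000
  Base: ¥370,000 − ¥55,000 = ¥315,000
  ¥315,000 × 10% = ¥31,500

Standard income tax:
  ¥132,000 × 9% = ¥11,880
  ¥90,000 × 17% = ¥15,300
  ¥79,000 × 31% = ¥24,490
  ¥5,000 × 37% = ¥1,850
  → ¥53,520

¥53,520 > ¥31,500, so the standard income tax governs.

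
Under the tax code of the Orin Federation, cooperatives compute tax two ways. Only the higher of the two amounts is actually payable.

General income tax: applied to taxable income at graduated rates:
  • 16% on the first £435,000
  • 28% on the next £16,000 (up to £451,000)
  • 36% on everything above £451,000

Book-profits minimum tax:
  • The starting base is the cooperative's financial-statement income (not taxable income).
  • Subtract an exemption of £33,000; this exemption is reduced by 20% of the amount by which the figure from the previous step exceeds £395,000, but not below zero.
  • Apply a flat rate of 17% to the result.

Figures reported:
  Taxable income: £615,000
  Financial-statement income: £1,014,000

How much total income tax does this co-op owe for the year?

General income tax:
  £435,000 × 16% = £69,600
  £16,000 × 28% = £4,480
  £164,000 × 36% = £59,040
  → £133,120

Book-profits minimum tax:
  Base (financial-statement income): £1,014,000
  Exemption: 20% × (£1,014,000 − £395,000) = £123,800 ≥ £33,000, so the exemption is fully phased out
  Base: £1,014,000 − £0 = £1,014,000
  £1,014,000 × 17% = £172,380

£172,380 > £133,120, so the book-profits minimum tax is the binding amount.

£172,380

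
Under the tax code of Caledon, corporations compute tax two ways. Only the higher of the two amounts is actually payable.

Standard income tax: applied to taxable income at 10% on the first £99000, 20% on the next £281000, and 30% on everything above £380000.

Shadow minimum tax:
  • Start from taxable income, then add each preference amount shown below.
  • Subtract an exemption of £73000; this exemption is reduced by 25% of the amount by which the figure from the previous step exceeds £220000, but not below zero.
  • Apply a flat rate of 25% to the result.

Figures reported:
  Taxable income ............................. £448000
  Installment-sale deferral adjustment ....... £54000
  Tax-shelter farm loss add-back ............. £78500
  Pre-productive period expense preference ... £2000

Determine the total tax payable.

Standard income tax:
  £99000 × 10% = £9900
  £281000 × 20% = £56200
  £68000 × 30% = £20400
  → £86500

Shadow minimum tax:
  Adjusted income: £448000 + £54000 + £78500 + £2000 = £582500
  Exemption: 25% × (£582500 − £220000) = £90625 ≥ £73000, so the exemption is fully phased out
  Base: £582500 − £0 = £582500
  £582500 × 25% = £145625

£145625 > £86500, so the shadow minimum tax is the binding amount.

£145625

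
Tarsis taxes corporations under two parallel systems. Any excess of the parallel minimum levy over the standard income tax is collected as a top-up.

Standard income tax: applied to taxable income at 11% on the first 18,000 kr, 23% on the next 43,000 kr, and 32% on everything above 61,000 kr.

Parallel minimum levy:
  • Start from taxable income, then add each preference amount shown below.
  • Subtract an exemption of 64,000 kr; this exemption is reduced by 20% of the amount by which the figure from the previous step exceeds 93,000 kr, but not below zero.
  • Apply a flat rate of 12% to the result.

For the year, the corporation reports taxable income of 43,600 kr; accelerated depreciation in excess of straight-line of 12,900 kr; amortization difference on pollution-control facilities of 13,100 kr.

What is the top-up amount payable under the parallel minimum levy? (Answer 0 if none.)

0 kr

Parallel minimum levy:
  Adjusted income: 43,600 kr + 12,900 kr + 13,100 kr = 69,600 kr
  Exemption: 69,600 kr ≤ 93,000 kr, so full 64,000 kr applies
  Base: 69,600 kr − 64,000 kr = 5,600 kr
  5,600 kr × 12% = 672 kr

Standard income tax:
  18,000 kr × 11% = 1,980 kr
  25,600 kr × 23% = 5,888 kr
  → 7,868 kr

672 kr ≤ 7,868 kr, so no add-on is due.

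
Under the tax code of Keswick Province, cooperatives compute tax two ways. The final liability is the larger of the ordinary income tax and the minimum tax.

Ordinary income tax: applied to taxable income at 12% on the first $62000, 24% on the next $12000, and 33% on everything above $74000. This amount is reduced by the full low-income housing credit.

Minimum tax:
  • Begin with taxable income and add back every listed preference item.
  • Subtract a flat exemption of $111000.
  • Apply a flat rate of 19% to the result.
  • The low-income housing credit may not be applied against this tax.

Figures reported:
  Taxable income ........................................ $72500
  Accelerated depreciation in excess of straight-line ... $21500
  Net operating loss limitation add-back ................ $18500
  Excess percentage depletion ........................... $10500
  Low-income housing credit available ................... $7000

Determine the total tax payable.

Ordinary income tax:
  $62000 × 12% = $7440
  $10500 × 24% = $2520
  → $9960
  Less low-income housing credit $7000 → $2960

Minimum tax:
  Adjusted income: $72500 + $21500 + $18500 + $10500 = $123000
  Less exemption $111000 → base $12000
  $12000 × 19% = $2280

$2960 > $2280, so the ordinary income tax governs.

$2960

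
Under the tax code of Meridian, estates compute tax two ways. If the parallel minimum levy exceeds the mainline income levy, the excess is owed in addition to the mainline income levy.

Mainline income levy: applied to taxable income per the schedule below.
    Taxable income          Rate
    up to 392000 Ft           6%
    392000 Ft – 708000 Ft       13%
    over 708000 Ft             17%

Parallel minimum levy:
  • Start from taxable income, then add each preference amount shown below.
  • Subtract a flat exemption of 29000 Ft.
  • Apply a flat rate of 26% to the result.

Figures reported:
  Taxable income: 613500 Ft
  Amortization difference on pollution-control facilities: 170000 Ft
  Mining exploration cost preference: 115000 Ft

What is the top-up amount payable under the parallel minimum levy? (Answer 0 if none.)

Parallel minimum levy:
  Adjusted income: 613500 Ft + 170000 Ft + 115000 Ft = 898500 Ft
  Less exemption 29000 Ft → base 869500 Ft
  869500 Ft × 26% = 226070 Ft

Mainline income levy:
  392000 Ft × 6% = 23520 Ft
  221500 Ft × 13% = 28795 Ft
  → 52315 Ft

Excess of parallel minimum levy over mainline income levy: 226070 Ft − 52315 Ft = 173755 Ft.

173755 Ft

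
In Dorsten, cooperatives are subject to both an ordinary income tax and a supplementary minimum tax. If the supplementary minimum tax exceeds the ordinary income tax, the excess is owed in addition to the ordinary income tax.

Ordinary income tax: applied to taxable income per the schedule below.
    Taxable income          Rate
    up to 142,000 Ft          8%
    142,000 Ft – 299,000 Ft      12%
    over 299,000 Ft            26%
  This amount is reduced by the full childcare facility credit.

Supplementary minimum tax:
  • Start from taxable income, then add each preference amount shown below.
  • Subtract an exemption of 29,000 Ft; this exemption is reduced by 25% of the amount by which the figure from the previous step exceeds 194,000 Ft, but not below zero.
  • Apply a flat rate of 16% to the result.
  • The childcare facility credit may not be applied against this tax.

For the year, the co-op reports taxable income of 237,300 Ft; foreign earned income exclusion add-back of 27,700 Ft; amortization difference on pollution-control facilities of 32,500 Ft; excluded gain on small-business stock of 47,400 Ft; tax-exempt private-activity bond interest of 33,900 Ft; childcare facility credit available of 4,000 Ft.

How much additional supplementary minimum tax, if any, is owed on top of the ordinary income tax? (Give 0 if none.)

Ordinary income tax:
  142,000 Ft × 8% = 11,360 Ft
  95,300 Ft × 12% = 11,436 Ft
  → 22,796 Ft
  Less childcare facility credit 4,000 Ft → 18,796 Ft

Supplementary minimum tax:
  Adjusted income: 237,300 Ft + 27,700 Ft + 32,500 Ft + 47,400 Ft + 33,900 Ft = 378,800 Ft
  Exemption: 25% × (378,800 Ft − 194,000 Ft) = 46,200 Ft ≥ 29,000 Ft, so the exemption is fully phased out
  Base: 378,800 Ft − 0 Ft = 378,800 Ft
  378,800 Ft × 16% = 60,608 Ft

Excess of supplementary minimum tax over ordinary income tax: 60,608 Ft − 18,796 Ft = 41,812 Ft.

41,812 Ft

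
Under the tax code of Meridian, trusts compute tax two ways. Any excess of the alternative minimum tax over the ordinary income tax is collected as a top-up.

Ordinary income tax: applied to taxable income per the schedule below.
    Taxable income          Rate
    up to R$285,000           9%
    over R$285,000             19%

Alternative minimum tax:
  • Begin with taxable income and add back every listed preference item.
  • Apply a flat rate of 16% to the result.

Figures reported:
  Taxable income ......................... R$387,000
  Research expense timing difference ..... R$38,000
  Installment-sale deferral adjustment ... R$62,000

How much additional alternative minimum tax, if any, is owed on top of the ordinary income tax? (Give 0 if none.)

R$32,890

Alternative minimum tax:
  Adjusted income: R$387,000 + R$38,000 + R$62,000 = R$487,000
  R$487,000 × 16% = R$77,920

Ordinary income tax:
  R$285,000 × 9% = R$25,650
  R$102,000 × 19% = R$19,380
  → R$45,030

Excess of alternative minimum tax over ordinary income tax: R$77,920 − R$45,030 = R$32,890.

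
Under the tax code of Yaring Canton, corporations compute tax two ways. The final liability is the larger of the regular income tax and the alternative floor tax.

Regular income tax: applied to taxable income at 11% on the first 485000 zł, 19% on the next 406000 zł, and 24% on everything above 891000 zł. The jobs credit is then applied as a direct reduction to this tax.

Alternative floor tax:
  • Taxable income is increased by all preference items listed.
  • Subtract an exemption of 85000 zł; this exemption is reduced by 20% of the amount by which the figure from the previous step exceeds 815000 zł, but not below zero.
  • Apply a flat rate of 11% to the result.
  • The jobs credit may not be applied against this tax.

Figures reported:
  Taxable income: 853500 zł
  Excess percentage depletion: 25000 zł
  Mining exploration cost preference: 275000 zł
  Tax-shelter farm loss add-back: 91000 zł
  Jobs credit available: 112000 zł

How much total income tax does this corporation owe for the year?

Alternative floor tax:
  Adjusted income: 853500 zł + 25000 zł + 275000 zł + 91000 zł = 1244500 zł
  Exemption: 20% × (1244500 zł − 815000 zł) = 85900 zł ≥ 85000 zł, so the exemption is fully phased out
  Base: 1244500 zł − 0 zł = 1244500 zł
  1244500 zł × 11% = 136895 zł

Regular income tax:
  485000 zł × 11% = 53350 zł
  368500 zł × 19% = 70015 zł
  → 123365 zł
  Less jobs credit 112000 zł → 11365 zł

136895 zł > 11365 zł, so the alternative floor tax is the binding amount.

136895 zł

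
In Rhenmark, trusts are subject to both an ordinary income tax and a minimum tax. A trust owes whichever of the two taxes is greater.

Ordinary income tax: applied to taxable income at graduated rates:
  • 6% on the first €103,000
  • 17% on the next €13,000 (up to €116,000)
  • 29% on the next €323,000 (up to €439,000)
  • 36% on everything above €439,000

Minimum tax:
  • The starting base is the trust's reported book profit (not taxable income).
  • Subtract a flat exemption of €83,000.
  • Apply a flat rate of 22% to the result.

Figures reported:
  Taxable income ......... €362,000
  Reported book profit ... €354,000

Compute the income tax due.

Ordinary income tax:
  €103,000 × 6% = €6,180
  €13,000 × 17% = €2,210
  €246,000 × 29% = €71,340
  → €79,730

Minimum tax:
  Base (reported book profit): €354,000
  Less exemption €83,000 → base €271,000
  €271,000 × 22% = €59,620

€79,730 > €59,620, so the ordinary income tax governs.

€79,730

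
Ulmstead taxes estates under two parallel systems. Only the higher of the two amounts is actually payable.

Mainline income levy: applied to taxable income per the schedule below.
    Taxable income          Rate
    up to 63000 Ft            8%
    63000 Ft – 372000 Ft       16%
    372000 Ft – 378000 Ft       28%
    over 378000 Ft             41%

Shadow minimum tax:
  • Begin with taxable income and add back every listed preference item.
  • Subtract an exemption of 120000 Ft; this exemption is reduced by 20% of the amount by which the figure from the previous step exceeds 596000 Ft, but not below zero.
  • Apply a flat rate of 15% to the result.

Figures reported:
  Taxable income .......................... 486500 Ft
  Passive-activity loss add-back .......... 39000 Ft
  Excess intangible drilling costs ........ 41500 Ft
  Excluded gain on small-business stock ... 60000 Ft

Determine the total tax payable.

100645 Ft

Shadow minimum tax:
  Adjusted income: 486500 Ft + 39000 Ft + 41500 Ft + 60000 Ft = 627000 Ft
  Exemption: 120000 Ft − 20% × (627000 Ft − 596000 Ft) = 120000 Ft − 6200 Ft = 113800 Ft
  Base: 627000 Ft − 113800 Ft = 513200 Ft
  513200 Ft × 15% = 76980 Ft

Mainline income levy:
  63000 Ft × 8% = 5040 Ft
  309000 Ft × 16% = 49440 Ft
  6000 Ft × 28% = 1680 Ft
  108500 Ft × 41% = 44485 Ft
  → 100645 Ft

100645 Ft > 76980 Ft, so the mainline income levy governs.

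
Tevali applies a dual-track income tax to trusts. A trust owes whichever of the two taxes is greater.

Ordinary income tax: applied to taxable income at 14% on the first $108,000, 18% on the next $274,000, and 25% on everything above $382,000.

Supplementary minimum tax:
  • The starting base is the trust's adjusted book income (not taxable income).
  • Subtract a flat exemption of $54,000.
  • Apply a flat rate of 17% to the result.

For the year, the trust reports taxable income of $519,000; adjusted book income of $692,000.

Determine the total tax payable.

$108,460

Supplementary minimum tax:
  Base (adjusted book income): $692,000
  Less exemption $54,000 → base $638,000
  $638,000 × 17% = $108,460

Ordinary income tax:
  $108,000 × 14% = $15,120
  $274,000 × 18% = $49,320
  $137,000 × 25% = $34,250
  → $98,690

$108,460 > $98,690, so the supplementary minimum tax is the binding amount.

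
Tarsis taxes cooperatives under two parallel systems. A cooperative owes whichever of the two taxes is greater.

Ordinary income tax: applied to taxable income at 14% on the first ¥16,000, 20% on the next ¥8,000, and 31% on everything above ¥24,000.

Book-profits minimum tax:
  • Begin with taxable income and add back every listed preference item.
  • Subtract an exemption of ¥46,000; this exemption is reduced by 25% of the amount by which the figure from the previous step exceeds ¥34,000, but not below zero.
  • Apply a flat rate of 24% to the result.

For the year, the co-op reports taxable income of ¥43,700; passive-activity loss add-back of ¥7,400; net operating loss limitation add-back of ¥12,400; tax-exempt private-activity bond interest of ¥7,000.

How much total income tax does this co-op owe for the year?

Ordinary income tax:
  ¥16,000 × 14% = ¥2,240
  ¥8,000 × 20% = ¥1,600
  ¥19,700 × 31% = ¥6,107
  → ¥9,947

Book-profits minimum tax:
  Adjusted income: ¥43,700 + ¥7,400 + ¥12,400 + ¥7,000 = ¥70,500
  Exemption: ¥46,000 − 25% × (¥70,500 − ¥34,000) = ¥46,000 − ¥9,125 = ¥36,875
  Base: ¥70,500 − ¥36,875 = ¥33,625
  ¥33,625 × 24% = ¥8,070

¥9,947 > ¥8,070, so the ordinary income tax governs.

¥9,947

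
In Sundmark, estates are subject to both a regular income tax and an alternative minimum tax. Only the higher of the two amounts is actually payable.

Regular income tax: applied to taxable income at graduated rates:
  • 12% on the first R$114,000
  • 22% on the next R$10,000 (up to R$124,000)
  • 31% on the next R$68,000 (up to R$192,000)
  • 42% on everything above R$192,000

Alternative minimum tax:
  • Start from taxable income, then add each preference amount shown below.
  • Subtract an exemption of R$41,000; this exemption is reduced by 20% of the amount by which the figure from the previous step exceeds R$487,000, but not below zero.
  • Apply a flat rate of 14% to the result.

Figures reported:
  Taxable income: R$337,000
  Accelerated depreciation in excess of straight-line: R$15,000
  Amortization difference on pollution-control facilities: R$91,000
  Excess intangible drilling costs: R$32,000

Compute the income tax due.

Alternative minimum tax:
  Adjusted income: R$337,000 + R$15,000 + R$91,000 + R$32,000 = R$475,000
  Exemption: R$475,000 ≤ R$487,000, so full R$41,000 applies
  Base: R$475,000 − R$41,000 = R$434,000
  R$434,000 × 14% = R$60,760

Regular income tax:
  R$114,000 × 12% = R$13,680
  R$10,000 × 22% = R$2,200
  R$68,000 × 31% = R$21,080
  R$145,000 × 42% = R$60,900
  → R$97,860

R$97,860 > R$60,760, so the regular income tax governs.

R$97,860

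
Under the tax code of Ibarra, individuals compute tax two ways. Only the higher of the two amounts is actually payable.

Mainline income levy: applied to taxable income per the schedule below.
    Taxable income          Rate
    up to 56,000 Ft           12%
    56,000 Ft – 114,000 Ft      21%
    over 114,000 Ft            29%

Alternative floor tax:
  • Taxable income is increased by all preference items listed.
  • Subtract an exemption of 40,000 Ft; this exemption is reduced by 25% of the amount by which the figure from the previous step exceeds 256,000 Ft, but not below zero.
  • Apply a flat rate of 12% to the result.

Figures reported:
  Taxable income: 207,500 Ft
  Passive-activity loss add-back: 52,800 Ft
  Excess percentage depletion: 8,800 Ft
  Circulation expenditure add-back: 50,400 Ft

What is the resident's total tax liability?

46,015 Ft

Mainline income levy:
  56,000 Ft × 12% = 6,720 Ft
  58,000 Ft × 21% = 12,180 Ft
  93,500 Ft × 29% = 27,115 Ft
  → 46,015 Ft

Alternative floor tax:
  Adjusted income: 207,500 Ft + 52,800 Ft + 8,800 Ft + 50,400 Ft = 319,500 Ft
  Exemption: 40,000 Ft − 25% × (319,500 Ft − 256,000 Ft) = 40,000 Ft − 15,875 Ft = 24,125 Ft
  Base: 319,500 Ft − 24,125 Ft = 295,375 Ft
  295,375 Ft × 12% = 35,445 Ft

46,015 Ft > 35,445 Ft, so the mainline income levy governs.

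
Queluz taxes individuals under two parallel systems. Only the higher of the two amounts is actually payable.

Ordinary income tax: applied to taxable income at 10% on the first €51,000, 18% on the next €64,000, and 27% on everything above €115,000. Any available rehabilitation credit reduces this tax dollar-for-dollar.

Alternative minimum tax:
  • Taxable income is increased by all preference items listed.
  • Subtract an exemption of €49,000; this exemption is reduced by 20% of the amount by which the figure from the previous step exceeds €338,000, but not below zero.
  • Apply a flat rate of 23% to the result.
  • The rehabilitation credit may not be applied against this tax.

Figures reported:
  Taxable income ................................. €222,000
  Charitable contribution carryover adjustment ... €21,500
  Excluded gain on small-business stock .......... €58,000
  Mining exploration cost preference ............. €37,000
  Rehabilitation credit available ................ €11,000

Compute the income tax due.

€66,608

Alternative minimum tax:
  Adjusted income: €222,000 + €21,500 + €58,000 + €37,000 = €338,500
  Exemption: €49,000 − 20% × (€338,500 − €338,000) = €49,000 − €100 = €48,900
  Base: €338,500 − €48,900 = €289,600
  €289,600 × 23% = €66,608

Ordinary income tax:
  €51,000 × 10% = €5,100
  €64,000 × 18% = €11,520
  €107,000 × 27% = €28,890
  → €45,510
  Less rehabilitation credit €11,000 → €34,510

€66,608 > €34,510, so the alternative minimum tax is the binding amount.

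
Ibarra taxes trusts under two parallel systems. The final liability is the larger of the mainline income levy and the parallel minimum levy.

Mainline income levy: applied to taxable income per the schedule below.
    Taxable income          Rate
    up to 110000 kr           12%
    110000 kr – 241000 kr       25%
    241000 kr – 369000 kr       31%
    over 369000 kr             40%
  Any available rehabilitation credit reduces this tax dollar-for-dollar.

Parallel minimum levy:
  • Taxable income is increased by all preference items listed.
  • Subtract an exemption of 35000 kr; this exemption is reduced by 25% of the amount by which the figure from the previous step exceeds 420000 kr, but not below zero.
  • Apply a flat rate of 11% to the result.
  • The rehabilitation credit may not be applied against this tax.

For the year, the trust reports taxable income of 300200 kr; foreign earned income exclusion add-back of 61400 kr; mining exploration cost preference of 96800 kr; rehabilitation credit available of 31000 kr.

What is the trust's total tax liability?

Parallel minimum levy:
  Adjusted income: 300200 kr + 61400 kr + 96800 kr = 458400 kr
  Exemption: 35000 kr − 25% × (458400 kr − 420000 kr) = 35000 kr − 9600 kr = 25400 kr
  Base: 458400 kr − 25400 kr = 433000 kr
  433000 kr × 11% = 47630 kr

Mainline income levy:
  110000 kr × 12% = 13200 kr
  131000 kr × 25% = 32750 kr
  59200 kr × 31% = 18352 kr
  → 64302 kr
  Less rehabilitation credit 31000 kr → 33302 kr

47630 kr > 33302 kr, so the parallel minimum levy is the binding amount.

47630 kr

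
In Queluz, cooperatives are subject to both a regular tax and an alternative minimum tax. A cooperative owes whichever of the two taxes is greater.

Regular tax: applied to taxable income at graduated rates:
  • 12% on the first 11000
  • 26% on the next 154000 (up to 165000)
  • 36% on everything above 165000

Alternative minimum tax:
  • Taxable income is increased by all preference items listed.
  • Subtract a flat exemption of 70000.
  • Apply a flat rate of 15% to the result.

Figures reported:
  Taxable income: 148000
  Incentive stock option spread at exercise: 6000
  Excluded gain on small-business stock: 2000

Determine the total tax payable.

36940

Regular tax:
  11000 × 12% = 1320
  137000 × 26% = 35620
  → 36940

Alternative minimum tax:
  Adjusted income: 148000 + 6000 + 2000 = 156000
  Less exemption 70000 → base 86000
  86000 × 15% = 12900

36940 > 12900, so the regular tax governs.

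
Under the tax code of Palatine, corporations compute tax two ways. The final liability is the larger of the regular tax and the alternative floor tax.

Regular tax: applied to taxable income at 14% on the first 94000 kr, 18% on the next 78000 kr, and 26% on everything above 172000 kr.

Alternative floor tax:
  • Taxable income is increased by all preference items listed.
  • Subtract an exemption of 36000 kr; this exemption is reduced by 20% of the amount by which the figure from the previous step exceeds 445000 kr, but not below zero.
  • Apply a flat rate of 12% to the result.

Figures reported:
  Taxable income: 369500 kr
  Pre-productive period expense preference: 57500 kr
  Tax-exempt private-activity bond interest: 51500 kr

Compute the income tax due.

78550 kr

Regular tax:
  94000 kr × 14% = 13160 kr
  78000 kr × 18% = 14040 kr
  197500 kr × 26% = 51350 kr
  → 78550 kr

Alternative floor tax:
  Adjusted income: 369500 kr + 57500 kr + 51500 kr = 478500 kr
  Exemption: 36000 kr − 20% × (478500 kr − 445000 kr) = 36000 kr − 6700 kr = 29300 kr
  Base: 478500 kr − 29300 kr = 449200 kr
  449200 kr × 12% = 53904 kr

78550 kr > 53904 kr, so the regular tax governs.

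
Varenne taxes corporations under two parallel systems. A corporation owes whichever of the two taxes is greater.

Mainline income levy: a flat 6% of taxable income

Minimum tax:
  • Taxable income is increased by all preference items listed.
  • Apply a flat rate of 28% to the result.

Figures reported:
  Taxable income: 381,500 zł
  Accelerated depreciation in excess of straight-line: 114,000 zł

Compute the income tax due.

138,740 zł

Minimum tax:
  Adjusted income: 381,500 zł + 114,000 zł = 495,500 zł
  495,500 zł × 28% = 138,740 zł

Mainline income levy:
  381,500 zł × 6% = 22,890 zł

138,740 zł > 22,890 zł, so the minimum tax is the binding amount.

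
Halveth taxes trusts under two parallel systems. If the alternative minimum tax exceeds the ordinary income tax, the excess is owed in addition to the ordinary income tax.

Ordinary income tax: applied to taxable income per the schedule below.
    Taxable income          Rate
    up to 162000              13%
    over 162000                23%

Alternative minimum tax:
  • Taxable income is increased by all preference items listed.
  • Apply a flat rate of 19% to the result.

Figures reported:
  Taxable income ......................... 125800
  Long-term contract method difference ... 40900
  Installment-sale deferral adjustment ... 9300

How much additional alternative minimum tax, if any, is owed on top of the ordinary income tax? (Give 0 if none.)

Ordinary income tax:
  125800 × 13% = 16354

Alternative minimum tax:
  Adjusted income: 125800 + 40900 + 9300 = 176000
  176000 × 19% = 33440

Excess of alternative minimum tax over ordinary income tax: 33440 − 16354 = 17086.

17086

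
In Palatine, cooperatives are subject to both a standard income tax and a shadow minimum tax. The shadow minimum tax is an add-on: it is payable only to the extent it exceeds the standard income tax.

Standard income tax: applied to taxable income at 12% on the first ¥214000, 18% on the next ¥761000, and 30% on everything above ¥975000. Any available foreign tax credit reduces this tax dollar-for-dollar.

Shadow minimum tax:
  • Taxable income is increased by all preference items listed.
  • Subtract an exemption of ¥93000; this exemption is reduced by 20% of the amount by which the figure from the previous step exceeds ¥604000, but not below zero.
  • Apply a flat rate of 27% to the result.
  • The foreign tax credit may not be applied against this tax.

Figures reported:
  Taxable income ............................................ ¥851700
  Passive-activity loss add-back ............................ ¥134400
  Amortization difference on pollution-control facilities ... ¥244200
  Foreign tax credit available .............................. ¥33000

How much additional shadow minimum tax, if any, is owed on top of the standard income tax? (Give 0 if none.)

¥224715

Shadow minimum tax:
  Adjusted income: ¥851700 + ¥134400 + ¥244200 = ¥1230300
  Exemption: 20% × (¥1230300 − ¥604000) = ¥125260 ≥ ¥93000, so the exemption is fully phased out
  Base: ¥1230300 − ¥0 = ¥1230300
  ¥1230300 × 27% = ¥332181

Standard income tax:
  ¥214000 × 12% = ¥25680
  ¥637700 × 18% = ¥114786
  → ¥140466
  Less foreign tax credit ¥33000 → ¥107466

Excess of shadow minimum tax over standard income tax: ¥332181 − ¥107466 = ¥224715.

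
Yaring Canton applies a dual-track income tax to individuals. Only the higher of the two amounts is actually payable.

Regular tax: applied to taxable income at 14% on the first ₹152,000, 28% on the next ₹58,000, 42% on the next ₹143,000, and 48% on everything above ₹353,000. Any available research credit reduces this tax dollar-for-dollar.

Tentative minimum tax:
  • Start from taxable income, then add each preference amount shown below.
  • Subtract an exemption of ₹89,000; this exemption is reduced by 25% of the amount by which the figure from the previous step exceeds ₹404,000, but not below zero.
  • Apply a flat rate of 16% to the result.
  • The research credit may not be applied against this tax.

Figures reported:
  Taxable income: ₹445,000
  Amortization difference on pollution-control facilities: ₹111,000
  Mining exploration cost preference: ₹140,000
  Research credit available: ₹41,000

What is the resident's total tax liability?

₹108,800

Tentative minimum tax:
  Adjusted income: ₹445,000 + ₹111,000 + ₹140,000 = ₹696,000
  Exemption: ₹89,000 − 25% × (₹696,000 − ₹404,000) = ₹89,000 − ₹73,000 = ₹16,000
  Base: ₹696,000 − ₹16,000 = ₹680,000
  ₹680,000 × 16% = ₹108,800

Regular tax:
  ₹152,000 × 14% = ₹21,280
  ₹58,000 × 28% = ₹16,240
  ₹143,000 × 42% = ₹60,060
  ₹92,000 × 48% = ₹44,160
  → ₹141,740
  Less research credit ₹41,000 → ₹100,740

₹108,800 > ₹100,740, so the tentative minimum tax is the binding amount.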